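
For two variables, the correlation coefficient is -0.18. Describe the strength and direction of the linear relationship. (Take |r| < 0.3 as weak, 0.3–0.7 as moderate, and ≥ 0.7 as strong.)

weak negative

r = -0.18 < 0 so the relationship is negative.
|r| = 0.18, which falls in the weak range.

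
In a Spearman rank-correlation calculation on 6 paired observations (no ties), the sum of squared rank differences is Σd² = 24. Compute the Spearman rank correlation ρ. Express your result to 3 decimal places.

ρ = 1 − 6Σd² / [n(n²−1)] = 1 − 6×24 / (6×35)
  = 1 − 144/210 = 1 − 0.6857 ≈ 0.314

0.314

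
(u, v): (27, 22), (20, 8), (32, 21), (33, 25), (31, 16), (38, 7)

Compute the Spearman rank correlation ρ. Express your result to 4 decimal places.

Rank u: 2, 1, 4, 5, 3, 6
Rank v: 5, 2, 4, 6, 3, 1
d = rank(u) − rank(v): -3, -1, 0, -1, 0, 5; Σd² = 36
ρ = 1 − 6Σd² / [n(n²−1)] = 1 − 6×36 / (6×35) = 1 − 216/210 ≈ -0.0286

-0.0286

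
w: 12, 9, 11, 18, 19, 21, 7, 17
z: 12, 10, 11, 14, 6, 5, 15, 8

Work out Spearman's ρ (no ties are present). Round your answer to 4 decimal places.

Rank w: 4, 2, 3, 6, 7, 8, 1, 5
Rank z: 6, 4, 5, 7, 2, 1, 8, 3
d = rank(w) − rank(z): -2, -2, -2, -1, 5, 7, -7, 2; Σd² = 140
ρ = 1 − 6Σd² / [n(n²−1)] = 1 − 6×140 / (8×63) = 1 − 840/504 ≈ -0.6667

-0.6667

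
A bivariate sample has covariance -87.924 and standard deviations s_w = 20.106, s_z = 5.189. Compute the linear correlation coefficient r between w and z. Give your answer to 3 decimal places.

-0.843

r = Cov(w,z) / (s_w · s_z) = -87.924 / (20.106 × 5.189)
  = -87.924 / 104.3300 ≈ -0.843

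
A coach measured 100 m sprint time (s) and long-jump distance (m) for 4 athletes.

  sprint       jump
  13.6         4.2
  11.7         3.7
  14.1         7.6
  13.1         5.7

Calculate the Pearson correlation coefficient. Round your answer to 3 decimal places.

n = 4, Σx = 52.5, Σy = 21.2, Σx² = 692.27, Σy² = 121.58, Σxy = 282.24
nΣxy − ΣxΣy = 1128.96 − 1113 = 15.96
nΣx² − (Σx)² = 2769.08 − 2756.25 = 12.83; nΣy² − (Σy)² = 486.32 − 449.44 = 36.88
r = 15.96 / √(12.83 × 36.88) = 15.96 / 21.7525 ≈ 0.734

0.734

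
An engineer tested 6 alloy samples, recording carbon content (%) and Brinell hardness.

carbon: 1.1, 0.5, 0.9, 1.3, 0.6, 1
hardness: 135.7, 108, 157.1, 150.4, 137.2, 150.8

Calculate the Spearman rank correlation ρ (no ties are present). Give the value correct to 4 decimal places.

0.3143

Rank carbon: 5, 1, 3, 6, 2, 4
Rank hardness: 2, 1, 6, 4, 3, 5
d = rank(carbon) − rank(hardness): 3, 0, -3, 2, -1, -1; Σd² = 24
ρ = 1 − 6Σd² / [n(n²−1)] = 1 − 6×24 / (6×35) = 1 − 144/210 ≈ 0.3143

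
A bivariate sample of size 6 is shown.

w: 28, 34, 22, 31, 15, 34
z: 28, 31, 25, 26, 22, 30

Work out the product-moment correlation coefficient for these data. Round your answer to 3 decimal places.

0.921

n = 6, Σw = 164, Σz = 162, Σw² = 4766, Σz² = 4430, Σwz = 4544
nΣwz − ΣwΣz = 27264 − 26568 = 696
nΣw² − (Σw)² = 28596 − 26896 = 1700; nΣz² − (Σz)² = 26580 − 26244 = 336
r = 696 / √(1700 × 336) = 696 / 755.7777 ≈ 0.921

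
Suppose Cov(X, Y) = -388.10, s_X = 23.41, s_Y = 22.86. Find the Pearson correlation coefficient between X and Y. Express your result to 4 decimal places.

-0.7252

r = Cov(X,Y) / (s_X · s_Y) = -388.10 / (23.41 × 22.86)
  = -388.10 / 535.1526 ≈ -0.7252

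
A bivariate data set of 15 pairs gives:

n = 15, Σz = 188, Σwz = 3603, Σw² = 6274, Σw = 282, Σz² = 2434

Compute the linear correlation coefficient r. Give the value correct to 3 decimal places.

0.250

r = (nΣwz − ΣwΣz) / √[(nΣw² − (Σw)²)(nΣz² − (Σz)²)]
Numerator: 15×3603 − 282×188 = 1029
Denominator: √[(94110 − 79524)(36510 − 35344)] = √[14586 × 1166] = 4123.9879
r = 1029 / 4123.9879 ≈ 0.250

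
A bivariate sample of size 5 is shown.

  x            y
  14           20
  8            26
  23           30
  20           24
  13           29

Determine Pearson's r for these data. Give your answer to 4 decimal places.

n = 5, Σx = 78, Σy = 129, Σx² = 1358, Σy² = 3393, Σxy = 2035
nΣxy − ΣxΣy = 10175 − 10062 = 113
nΣx² − (Σx)² = 6790 − 6084 = 706; nΣy² − (Σy)² = 16965 − 16641 = 324
r = 113 / √(706 × 324) = 113 / 478.2719 ≈ 0.2363

0.2363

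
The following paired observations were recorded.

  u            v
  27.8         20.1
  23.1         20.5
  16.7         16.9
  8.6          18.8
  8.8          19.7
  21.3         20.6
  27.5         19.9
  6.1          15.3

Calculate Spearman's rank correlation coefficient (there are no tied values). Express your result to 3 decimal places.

Rank u: 8, 6, 4, 2, 3, 5, 7, 1
Rank v: 6, 7, 2, 3, 4, 8, 5, 1
d = rank(u) − rank(v): 2, -1, 2, -1, -1, -3, 2, 0; Σd² = 24
ρ = 1 − 6Σd² / [n(n²−1)] = 1 − 6×24 / (8×63) = 1 − 144/504 ≈ 0.714

0.714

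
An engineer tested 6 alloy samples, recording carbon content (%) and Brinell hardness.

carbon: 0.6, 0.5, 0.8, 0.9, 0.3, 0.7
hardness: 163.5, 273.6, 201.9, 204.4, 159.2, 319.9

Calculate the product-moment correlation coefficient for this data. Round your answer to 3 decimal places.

0.210

n = 6, Σx = 3.8, Σy = 1322.5, Σx² = 2.64, Σy² = 311812.83, Σxy = 852.07
nΣxy − ΣxΣy = 5112.42 − 5025.5 = 86.92
nΣx² − (Σx)² = 15.84 − 14.44 = 1.4; nΣy² − (Σy)² = 1870876.98 − 1749006.25 = 121870.73
r = 86.92 / √(1.4 × 121870.73) = 86.92 / 413.0606 ≈ 0.210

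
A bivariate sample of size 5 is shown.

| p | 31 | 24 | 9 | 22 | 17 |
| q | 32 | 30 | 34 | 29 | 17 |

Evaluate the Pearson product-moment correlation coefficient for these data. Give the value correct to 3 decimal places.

n = 5, Σp = 103, Σq = 142, Σp² = 2391, Σq² = 4210, Σpq = 2945
nΣpq − ΣpΣq = 14725 − 14626 = 99
nΣp² − (Σp)² = 11955 − 10609 = 1346; nΣq² − (Σq)² = 21050 − 20164 = 886
r = 99 / √(1346 × 886) = 99 / 1092.0421 ≈ 0.091

0.091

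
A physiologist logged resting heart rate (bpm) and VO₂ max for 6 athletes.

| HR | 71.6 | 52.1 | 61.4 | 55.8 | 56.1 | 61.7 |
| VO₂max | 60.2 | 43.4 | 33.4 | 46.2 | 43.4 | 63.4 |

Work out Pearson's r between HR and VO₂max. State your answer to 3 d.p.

n = 6, Σx = 358.7, Σy = 290, Σx² = 21678.67, Σy² = 14660.72, Σxy = 17546.7
nΣxy − ΣxΣy = 105280.2 − 104023 = 1257.2
nΣx² − (Σx)² = 130072.02 − 128665.69 = 1406.33; nΣy² − (Σy)² = 87964.32 − 84100 = 3864.32
r = 1257.2 / √(1406.33 × 3864.32) = 1257.2 / 2331.2034 ≈ 0.539

0.539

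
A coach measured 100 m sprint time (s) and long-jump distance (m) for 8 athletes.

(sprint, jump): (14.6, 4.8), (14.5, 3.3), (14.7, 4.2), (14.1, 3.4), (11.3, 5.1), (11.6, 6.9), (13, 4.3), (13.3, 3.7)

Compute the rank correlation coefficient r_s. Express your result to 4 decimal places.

Rank sprint: 7, 6, 8, 5, 1, 2, 3, 4
Rank jump: 6, 1, 4, 2, 7, 8, 5, 3
d = rank(sprint) − rank(jump): 1, 5, 4, 3, -6, -6, -2, 1; Σd² = 128
ρ = 1 − 6Σd² / [n(n²−1)] = 1 − 6×128 / (8×63) = 1 − 768/504 ≈ -0.5238

-0.5238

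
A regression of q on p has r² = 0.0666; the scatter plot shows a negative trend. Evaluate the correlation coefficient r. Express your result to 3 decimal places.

-0.258

|r| = √0.0666 = 0.258
The association is negative, so r = −0.258.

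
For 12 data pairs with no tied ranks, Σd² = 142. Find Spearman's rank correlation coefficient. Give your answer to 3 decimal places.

0.503

ρ = 1 − 6Σd² / [n(n²−1)] = 1 − 6×142 / (12×143)
  = 1 − 852/1716 = 1 − 0.4965 ≈ 0.503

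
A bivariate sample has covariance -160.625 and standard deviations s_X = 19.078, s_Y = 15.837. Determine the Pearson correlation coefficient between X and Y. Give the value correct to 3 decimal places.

r = Cov(X,Y) / (s_X · s_Y) = -160.625 / (19.078 × 15.837)
  = -160.625 / 302.1383 ≈ -0.532

-0.532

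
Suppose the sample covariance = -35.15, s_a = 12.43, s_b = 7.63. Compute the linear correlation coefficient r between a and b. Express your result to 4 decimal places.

-0.3706

r = Cov(a,b) / (s_a · s_b) = -35.15 / (12.43 × 7.63)
  = -35.15 / 94.8409 ≈ -0.3706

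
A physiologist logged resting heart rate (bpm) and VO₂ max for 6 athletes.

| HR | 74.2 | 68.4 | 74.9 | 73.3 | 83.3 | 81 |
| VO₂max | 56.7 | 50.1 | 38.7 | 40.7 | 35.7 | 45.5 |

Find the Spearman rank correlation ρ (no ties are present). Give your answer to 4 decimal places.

Rank HR: 3, 1, 4, 2, 6, 5
Rank VO₂max: 6, 5, 2, 3, 1, 4
d = rank(HR) − rank(VO₂max): -3, -4, 2, -1, 5, 1; Σd² = 56
ρ = 1 − 6Σd² / [n(n²−1)] = 1 − 6×56 / (6×35) = 1 − 336/210 ≈ -0.6000

-0.6000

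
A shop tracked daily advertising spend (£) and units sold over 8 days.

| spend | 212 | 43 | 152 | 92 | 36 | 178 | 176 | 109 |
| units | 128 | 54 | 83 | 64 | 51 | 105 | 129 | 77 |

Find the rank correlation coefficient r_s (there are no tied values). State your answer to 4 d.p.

0.9286

Rank spend: 8, 2, 5, 3, 1, 7, 6, 4
Rank units: 7, 2, 5, 3, 1, 6, 8, 4
d = rank(spend) − rank(units): 1, 0, 0, 0, 0, 1, -2, 0; Σd² = 6
ρ = 1 − 6Σd² / [n(n²−1)] = 1 − 6×6 / (8×63) = 1 − 36/504 ≈ 0.9286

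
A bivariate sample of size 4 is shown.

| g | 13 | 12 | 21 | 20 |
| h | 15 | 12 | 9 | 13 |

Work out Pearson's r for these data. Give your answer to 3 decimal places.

n = 4, Σg = 66, Σh = 49, Σg² = 1154, Σh² = 619, Σgh = 788
nΣgh − ΣgΣh = 3152 − 3234 = -82
nΣg² − (Σg)² = 4616 − 4356 = 260; nΣh² − (Σh)² = 2476 − 2401 = 75
r = -82 / √(260 × 75) = -82 / 139.6424 ≈ -0.587

-0.587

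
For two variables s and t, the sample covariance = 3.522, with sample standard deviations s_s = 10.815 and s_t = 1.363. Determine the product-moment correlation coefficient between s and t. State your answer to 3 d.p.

r = Cov(s,t) / (s_s · s_t) = 3.522 / (10.815 × 1.363)
  = 3.522 / 14.7408 ≈ 0.239

0.239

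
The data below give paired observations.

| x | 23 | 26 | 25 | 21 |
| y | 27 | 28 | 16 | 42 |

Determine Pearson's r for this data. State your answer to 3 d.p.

n = 4, Σx = 95, Σy = 113, Σx² = 2271, Σy² = 3533, Σxy = 2631
nΣxy − ΣxΣy = 10524 − 10735 = -211
nΣx² − (Σx)² = 9084 − 9025 = 59; nΣy² − (Σy)² = 14132 − 12769 = 1363
r = -211 / √(59 × 1363) = -211 / 283.5789 ≈ -0.744

-0.744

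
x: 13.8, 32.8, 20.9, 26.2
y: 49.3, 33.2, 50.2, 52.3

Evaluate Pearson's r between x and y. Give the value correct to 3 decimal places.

-0.682

n = 4, Σx = 93.7, Σy = 185, Σx² = 2389.53, Σy² = 8788.06, Σxy = 4188.74
nΣxy − ΣxΣy = 16754.96 − 17334.5 = -579.54
nΣx² − (Σx)² = 9558.12 − 8779.69 = 778.43; nΣy² − (Σy)² = 35152.24 − 34225 = 927.24
r = -579.54 / √(778.43 × 927.24) = -579.54 / 849.5831 ≈ -0.682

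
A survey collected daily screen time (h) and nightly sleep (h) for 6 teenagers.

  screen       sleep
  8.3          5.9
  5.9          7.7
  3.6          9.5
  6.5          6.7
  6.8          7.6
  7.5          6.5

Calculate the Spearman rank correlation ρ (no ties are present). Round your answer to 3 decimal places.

Rank screen: 6, 2, 1, 3, 4, 5
Rank sleep: 1, 5, 6, 3, 4, 2
d = rank(screen) − rank(sleep): 5, -3, -5, 0, 0, 3; Σd² = 68
ρ = 1 − 6Σd² / [n(n²−1)] = 1 − 6×68 / (6×35) = 1 − 408/210 ≈ -0.943

-0.943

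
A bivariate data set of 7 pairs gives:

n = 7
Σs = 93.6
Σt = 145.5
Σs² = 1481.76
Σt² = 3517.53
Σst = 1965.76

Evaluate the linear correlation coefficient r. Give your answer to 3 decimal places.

r = (nΣst − ΣsΣt) / √[(nΣs² − (Σs)²)(nΣt² − (Σt)²)]
Numerator: 7×1965.76 − 93.6×145.5 = 141.52
Denominator: √[(10372.32 − 8760.96)(24622.71 − 21170.25)] = √[1611.36 × 3452.46] = 2358.6343
r = 141.52 / 2358.6343 ≈ 0.060

0.060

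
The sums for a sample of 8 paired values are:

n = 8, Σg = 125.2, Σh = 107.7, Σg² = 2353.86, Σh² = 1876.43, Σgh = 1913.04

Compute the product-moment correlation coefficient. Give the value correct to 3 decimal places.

0.555

r = (nΣgh − ΣgΣh) / √[(nΣg² − (Σg)²)(nΣh² − (Σh)²)]
Numerator: 8×1913.04 − 125.2×107.7 = 1820.28
Denominator: √[(18830.88 − 15675.04)(15011.44 − 11599.29)] = √[3155.84 × 3412.15] = 3281.4935
r = 1820.28 / 3281.4935 ≈ 0.555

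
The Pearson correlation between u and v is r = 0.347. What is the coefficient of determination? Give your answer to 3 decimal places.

r² = (0.347)² = 0.120

0.120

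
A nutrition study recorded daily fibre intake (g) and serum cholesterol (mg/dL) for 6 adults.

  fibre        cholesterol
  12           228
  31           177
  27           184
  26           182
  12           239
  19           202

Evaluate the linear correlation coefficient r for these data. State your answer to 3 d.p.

-0.973

n = 6, Σx = 127, Σy = 1212, Σx² = 3015, Σy² = 248218, Σxy = 24629
nΣxy − ΣxΣy = 147774 − 153924 = -6150
nΣx² − (Σx)² = 18090 − 16129 = 1961; nΣy² − (Σy)² = 1489308 − 1468944 = 20364
r = -6150 / √(1961 × 20364) = -6150 / 6319.3199 ≈ -0.973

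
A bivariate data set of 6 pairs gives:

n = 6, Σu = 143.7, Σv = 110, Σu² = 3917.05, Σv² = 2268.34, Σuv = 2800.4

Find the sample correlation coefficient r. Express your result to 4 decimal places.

r = (nΣuv − ΣuΣv) / √[(nΣu² − (Σu)²)(nΣv² − (Σv)²)]
Numerator: 6×2800.4 − 143.7×110 = 995.4
Denominator: √[(23502.3 − 20649.69)(13610.04 − 12100)] = √[2852.61 × 1510.04] = 2075.4651
r = 995.4 / 2075.4651 ≈ 0.4796

0.4796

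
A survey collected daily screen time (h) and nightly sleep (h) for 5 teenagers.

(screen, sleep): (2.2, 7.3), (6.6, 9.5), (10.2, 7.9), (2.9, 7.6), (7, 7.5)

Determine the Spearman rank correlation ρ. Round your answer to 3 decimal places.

0.500

Rank screen: 1, 3, 5, 2, 4
Rank sleep: 1, 5, 4, 3, 2
d = rank(screen) − rank(sleep): 0, -2, 1, -1, 2; Σd² = 10
ρ = 1 − 6Σd² / [n(n²−1)] = 1 − 6×10 / (5×24) = 1 − 60/120 ≈ 0.500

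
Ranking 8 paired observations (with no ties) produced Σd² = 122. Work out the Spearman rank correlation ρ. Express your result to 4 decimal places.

-0.4524

ρ = 1 − 6Σd² / [n(n²−1)] = 1 − 6×122 / (8×63)
  = 1 − 732/504 = 1 − 1.45238 ≈ -0.4524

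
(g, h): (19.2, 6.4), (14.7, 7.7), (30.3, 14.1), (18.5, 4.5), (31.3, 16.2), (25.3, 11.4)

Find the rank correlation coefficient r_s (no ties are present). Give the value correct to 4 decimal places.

Rank g: 3, 1, 5, 2, 6, 4
Rank h: 2, 3, 5, 1, 6, 4
d = rank(g) − rank(h): 1, -2, 0, 1, 0, 0; Σd² = 6
ρ = 1 − 6Σd² / [n(n²−1)] = 1 − 6×6 / (6×35) = 1 − 36/210 ≈ 0.8286

0.8286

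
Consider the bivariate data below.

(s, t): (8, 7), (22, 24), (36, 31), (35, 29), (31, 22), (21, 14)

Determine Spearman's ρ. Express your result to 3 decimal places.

0.943

Rank s: 1, 3, 6, 5, 4, 2
Rank t: 1, 4, 6, 5, 3, 2
d = rank(s) − rank(t): 0, -1, 0, 0, 1, 0; Σd² = 2
ρ = 1 − 6Σd² / [n(n²−1)] = 1 − 6×2 / (6×35) = 1 − 12/210 ≈ 0.943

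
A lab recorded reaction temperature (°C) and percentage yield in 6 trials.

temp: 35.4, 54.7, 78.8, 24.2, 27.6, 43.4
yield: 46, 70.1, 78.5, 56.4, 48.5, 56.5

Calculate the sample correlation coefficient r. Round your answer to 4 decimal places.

n = 6, Σx = 264.1, Σy = 356, Σx² = 13685.65, Σy² = 21917.72, Σxy = 16804.25
nΣxy − ΣxΣy = 100825.5 − 94019.6 = 6805.9
nΣx² − (Σx)² = 82113.9 − 69748.81 = 12365.09; nΣy² − (Σy)² = 131506.32 − 126736 = 4770.32
r = 6805.9 / √(12365.09 × 4770.32) = 6805.9 / 7680.1977 ≈ 0.8862

0.8862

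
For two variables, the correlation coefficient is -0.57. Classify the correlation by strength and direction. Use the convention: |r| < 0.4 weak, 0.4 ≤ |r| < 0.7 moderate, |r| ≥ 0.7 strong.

moderate negative

r = -0.57 < 0 so the relationship is negative.
|r| = 0.57, which falls in the moderate range.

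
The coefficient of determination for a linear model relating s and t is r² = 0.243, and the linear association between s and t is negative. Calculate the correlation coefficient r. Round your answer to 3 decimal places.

|r| = √0.243 = 0.493
The association is negative, so r = −0.493.

-0.493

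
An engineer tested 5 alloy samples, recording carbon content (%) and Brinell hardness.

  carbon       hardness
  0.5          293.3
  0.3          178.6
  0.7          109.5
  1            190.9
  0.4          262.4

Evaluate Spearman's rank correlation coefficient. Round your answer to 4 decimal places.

Rank carbon: 3, 1, 4, 5, 2
Rank hardness: 5, 2, 1, 3, 4
d = rank(carbon) − rank(hardness): -2, -1, 3, 2, -2; Σd² = 22
ρ = 1 − 6Σd² / [n(n²−1)] = 1 − 6×22 / (5×24) = 1 − 132/120 ≈ -0.1000

-0.1000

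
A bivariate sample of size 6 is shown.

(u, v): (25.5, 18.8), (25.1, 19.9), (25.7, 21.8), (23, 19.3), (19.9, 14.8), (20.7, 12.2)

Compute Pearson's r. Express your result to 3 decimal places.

0.878

n = 6, Σu = 139.9, Σv = 106.8, Σu² = 3294.25, Σv² = 1965.06, Σuv = 2530.11
nΣuv − ΣuΣv = 15180.66 − 14941.32 = 239.34
nΣu² − (Σu)² = 19765.5 − 19572.01 = 193.49; nΣv² − (Σv)² = 11790.36 − 11406.24 = 384.12
r = 239.34 / √(193.49 × 384.12) = 239.34 / 272.6231 ≈ 0.878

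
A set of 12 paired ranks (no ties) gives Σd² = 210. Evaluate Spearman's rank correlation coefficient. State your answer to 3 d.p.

0.266

ρ = 1 − 6Σd² / [n(n²−1)] = 1 − 6×210 / (12×143)
  = 1 − 1260/1716 = 1 − 0.7343 ≈ 0.266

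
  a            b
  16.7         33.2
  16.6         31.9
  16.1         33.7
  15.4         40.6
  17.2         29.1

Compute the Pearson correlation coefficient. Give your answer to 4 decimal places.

n = 5, Σa = 82, Σb = 168.5, Σa² = 1346.66, Σb² = 5750.71, Σab = 2752.31
nΣab − ΣaΣb = 13761.55 − 13817 = -55.45
nΣa² − (Σa)² = 6733.3 − 6724 = 9.3; nΣb² − (Σb)² = 28753.55 − 28392.25 = 361.3
r = -55.45 / √(9.3 × 361.3) = -55.45 / 57.9663 ≈ -0.9566

-0.9566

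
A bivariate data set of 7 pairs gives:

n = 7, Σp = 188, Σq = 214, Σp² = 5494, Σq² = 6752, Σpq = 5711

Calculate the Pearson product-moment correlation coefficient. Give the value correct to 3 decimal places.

-0.119

r = (nΣpq − ΣpΣq) / √[(nΣp² − (Σp)²)(nΣq² − (Σq)²)]
Numerator: 7×5711 − 188×214 = -255
Denominator: √[(38458 − 35344)(47264 − 45796)] = √[3114 × 1468] = 2138.0720
r = -255 / 2138.0720 ≈ -0.119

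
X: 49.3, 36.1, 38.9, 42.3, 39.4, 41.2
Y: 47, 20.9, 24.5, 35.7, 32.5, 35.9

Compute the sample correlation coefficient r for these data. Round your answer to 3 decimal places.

0.951

n = 6, ΣX = 247.2, ΣY = 196.5, ΣX² = 10286, ΣY² = 6865.61, ΣXY = 8294.33
nΣXY − ΣXΣY = 49765.98 − 48574.8 = 1191.18
nΣX² − (ΣX)² = 61716 − 61107.84 = 608.16; nΣY² − (ΣY)² = 41193.66 − 38612.25 = 2581.41
r = 1191.18 / √(608.16 × 2581.41) = 1191.18 / 1252.9606 ≈ 0.951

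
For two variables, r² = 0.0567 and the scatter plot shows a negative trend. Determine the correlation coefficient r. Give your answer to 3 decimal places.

|r| = √0.0567 = 0.238
The association is negative, so r = −0.238.

-0.238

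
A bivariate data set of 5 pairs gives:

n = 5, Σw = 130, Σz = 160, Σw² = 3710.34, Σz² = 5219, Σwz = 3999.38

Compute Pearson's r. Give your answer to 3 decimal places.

r = (nΣwz − ΣwΣz) / √[(nΣw² − (Σw)²)(nΣz² − (Σz)²)]
Numerator: 5×3999.38 − 130×160 = -803.1
Denominator: √[(18551.7 − 16900)(26095 − 25600)] = √[1651.7 × 495] = 904.2077
r = -803.1 / 904.2077 ≈ -0.888

-0.888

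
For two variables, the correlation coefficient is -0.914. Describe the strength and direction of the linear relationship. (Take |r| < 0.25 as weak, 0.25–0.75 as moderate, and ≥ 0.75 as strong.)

r = -0.914 < 0 so the relationship is negative.
|r| = 0.914, which falls in the strong range.

strong negative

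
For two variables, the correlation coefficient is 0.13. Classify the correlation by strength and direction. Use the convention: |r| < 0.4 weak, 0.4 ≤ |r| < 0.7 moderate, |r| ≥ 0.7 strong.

weak positive

r = 0.13 > 0 so the relationship is positive.
|r| = 0.13, which falls in the weak range.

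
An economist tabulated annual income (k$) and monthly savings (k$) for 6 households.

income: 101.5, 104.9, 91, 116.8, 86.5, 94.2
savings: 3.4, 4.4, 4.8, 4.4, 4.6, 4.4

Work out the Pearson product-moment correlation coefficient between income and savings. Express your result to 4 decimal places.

n = 6, Σx = 594.9, Σy = 26, Σx² = 59585.39, Σy² = 113.84, Σxy = 2569.76
nΣxy − ΣxΣy = 15418.56 − 15467.4 = -48.84
nΣx² − (Σx)² = 357512.34 − 353906.01 = 3606.33; nΣy² − (Σy)² = 683.04 − 676 = 7.04
r = -48.84 / √(3606.33 × 7.04) = -48.84 / 159.3379 ≈ -0.3065

-0.3065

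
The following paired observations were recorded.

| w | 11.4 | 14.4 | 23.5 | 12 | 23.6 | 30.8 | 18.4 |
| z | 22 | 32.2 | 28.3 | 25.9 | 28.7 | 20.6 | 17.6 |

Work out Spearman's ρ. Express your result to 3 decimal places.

Rank w: 1, 3, 5, 2, 6, 7, 4
Rank z: 3, 7, 5, 4, 6, 2, 1
d = rank(w) − rank(z): -2, -4, 0, -2, 0, 5, 3; Σd² = 58
ρ = 1 − 6Σd² / [n(n²−1)] = 1 − 6×58 / (7×48) = 1 − 348/336 ≈ -0.036

-0.036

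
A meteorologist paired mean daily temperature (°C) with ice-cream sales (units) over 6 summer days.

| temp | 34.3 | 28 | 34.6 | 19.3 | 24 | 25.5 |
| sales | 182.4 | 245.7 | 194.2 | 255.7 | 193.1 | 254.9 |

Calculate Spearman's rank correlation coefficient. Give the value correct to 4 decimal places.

Rank temp: 5, 4, 6, 1, 2, 3
Rank sales: 1, 4, 3, 6, 2, 5
d = rank(temp) − rank(sales): 4, 0, 3, -5, 0, -2; Σd² = 54
ρ = 1 − 6Σd² / [n(n²−1)] = 1 − 6×54 / (6×35) = 1 − 324/210 ≈ -0.5429

-0.5429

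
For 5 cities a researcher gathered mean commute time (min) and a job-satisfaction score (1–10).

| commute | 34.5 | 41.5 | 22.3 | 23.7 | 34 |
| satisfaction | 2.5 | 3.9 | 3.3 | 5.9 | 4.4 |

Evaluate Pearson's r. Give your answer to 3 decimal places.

n = 5, Σx = 156, Σy = 20, Σx² = 5127.48, Σy² = 86.52, Σxy = 611.12
nΣxy − ΣxΣy = 3055.6 − 3120 = -64.4
nΣx² − (Σx)² = 25637.4 − 24336 = 1301.4; nΣy² − (Σy)² = 432.6 − 400 = 32.6
r = -64.4 / √(1301.4 × 32.6) = -64.4 / 205.9749 ≈ -0.313

-0.313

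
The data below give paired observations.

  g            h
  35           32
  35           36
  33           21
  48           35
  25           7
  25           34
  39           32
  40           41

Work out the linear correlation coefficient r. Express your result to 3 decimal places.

0.578

n = 8, Σg = 280, Σh = 238, Σg² = 10214, Σh² = 7896, Σgh = 8666
nΣgh − ΣgΣh = 69328 − 66640 = 2688
nΣg² − (Σg)² = 81712 − 78400 = 3312; nΣh² − (Σh)² = 63168 − 56644 = 6524
r = 2688 / √(3312 × 6524) = 2688 / 4648.3855 ≈ 0.578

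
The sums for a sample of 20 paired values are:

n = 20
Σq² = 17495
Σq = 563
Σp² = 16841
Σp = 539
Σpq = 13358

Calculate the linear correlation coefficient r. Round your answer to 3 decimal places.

-0.930

r = (nΣpq − ΣpΣq) / √[(nΣp² − (Σp)²)(nΣq² − (Σq)²)]
Numerator: 20×13358 − 539×563 = -36297
Denominator: √[(336820 − 290521)(349900 − 316969)] = √[46299 × 32931] = 39047.0533
r = -36297 / 39047.0533 ≈ -0.930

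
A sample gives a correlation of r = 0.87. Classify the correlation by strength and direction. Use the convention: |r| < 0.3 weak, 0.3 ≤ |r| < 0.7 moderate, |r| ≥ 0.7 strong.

r = 0.87 > 0 so the relationship is positive.
|r| = 0.87, which falls in the strong range.

strong positive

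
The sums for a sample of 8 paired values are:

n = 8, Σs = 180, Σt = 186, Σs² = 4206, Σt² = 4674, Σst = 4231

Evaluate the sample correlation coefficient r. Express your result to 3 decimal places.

0.197

r = (nΣst − ΣsΣt) / √[(nΣs² − (Σs)²)(nΣt² − (Σt)²)]
Numerator: 8×4231 − 180×186 = 368
Denominator: √[(33648 − 32400)(37392 − 34596)] = √[1248 × 2796] = 1867.9957
r = 368 / 1867.9957 ≈ 0.197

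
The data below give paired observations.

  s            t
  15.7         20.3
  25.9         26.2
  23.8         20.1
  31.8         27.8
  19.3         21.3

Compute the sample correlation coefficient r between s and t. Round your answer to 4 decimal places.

n = 5, Σs = 116.5, Σt = 115.7, Σs² = 2867.47, Σt² = 2729.07, Σst = 2770.8
nΣst − ΣsΣt = 13854 − 13479.05 = 374.95
nΣs² − (Σs)² = 14337.35 − 13572.25 = 765.1; nΣt² − (Σt)² = 13645.35 − 13386.49 = 258.86
r = 374.95 / √(765.1 × 258.86) = 374.95 / 445.0323 ≈ 0.8425

0.8425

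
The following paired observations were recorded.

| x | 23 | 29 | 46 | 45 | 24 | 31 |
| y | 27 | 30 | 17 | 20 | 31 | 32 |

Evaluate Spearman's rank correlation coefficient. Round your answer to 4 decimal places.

-0.4857

Rank x: 1, 3, 6, 5, 2, 4
Rank y: 3, 4, 1, 2, 5, 6
d = rank(x) − rank(y): -2, -1, 5, 3, -3, -2; Σd² = 52
ρ = 1 − 6Σd² / [n(n²−1)] = 1 − 6×52 / (6×35) = 1 − 312/210 ≈ -0.4857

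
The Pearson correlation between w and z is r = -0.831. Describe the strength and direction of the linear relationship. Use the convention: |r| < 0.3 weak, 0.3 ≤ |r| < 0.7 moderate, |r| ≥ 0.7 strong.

strong negative

r = -0.831 < 0 so the relationship is negative.
|r| = 0.831, which falls in the strong range.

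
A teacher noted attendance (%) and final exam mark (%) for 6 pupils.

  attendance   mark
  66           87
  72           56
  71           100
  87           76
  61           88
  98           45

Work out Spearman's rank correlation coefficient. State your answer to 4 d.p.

Rank attendance: 2, 4, 3, 5, 1, 6
Rank mark: 4, 2, 6, 3, 5, 1
d = rank(attendance) − rank(mark): -2, 2, -3, 2, -4, 5; Σd² = 62
ρ = 1 − 6Σd² / [n(n²−1)] = 1 − 6×62 / (6×35) = 1 − 372/210 ≈ -0.7714

-0.7714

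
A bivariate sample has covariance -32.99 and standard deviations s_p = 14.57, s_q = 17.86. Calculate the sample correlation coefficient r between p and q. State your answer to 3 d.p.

-0.127

r = Cov(p,q) / (s_p · s_q) = -32.99 / (14.57 × 17.86)
  = -32.99 / 260.2202 ≈ -0.127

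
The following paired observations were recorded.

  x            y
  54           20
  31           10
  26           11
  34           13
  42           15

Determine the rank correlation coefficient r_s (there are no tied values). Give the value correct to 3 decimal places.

Rank x: 5, 2, 1, 3, 4
Rank y: 5, 1, 2, 3, 4
d = rank(x) − rank(y): 0, 1, -1, 0, 0; Σd² = 2
ρ = 1 − 6Σd² / [n(n²−1)] = 1 − 6×2 / (5×24) = 1 − 12/120 ≈ 0.900

0.900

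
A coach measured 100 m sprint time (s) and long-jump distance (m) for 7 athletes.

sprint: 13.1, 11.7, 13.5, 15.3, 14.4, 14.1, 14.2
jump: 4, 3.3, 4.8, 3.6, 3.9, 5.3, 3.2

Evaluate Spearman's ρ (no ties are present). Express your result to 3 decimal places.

Rank sprint: 2, 1, 3, 7, 6, 4, 5
Rank jump: 5, 2, 6, 3, 4, 7, 1
d = rank(sprint) − rank(jump): -3, -1, -3, 4, 2, -3, 4; Σd² = 64
ρ = 1 − 6Σd² / [n(n²−1)] = 1 − 6×64 / (7×48) = 1 − 384/336 ≈ -0.143

-0.143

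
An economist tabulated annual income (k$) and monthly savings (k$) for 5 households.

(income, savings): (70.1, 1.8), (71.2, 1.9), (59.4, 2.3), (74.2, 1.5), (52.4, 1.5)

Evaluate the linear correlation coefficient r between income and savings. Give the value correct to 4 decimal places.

n = 5, Σx = 327.3, Σy = 9, Σx² = 21763.21, Σy² = 16.64, Σxy = 587.98
nΣxy − ΣxΣy = 2939.9 − 2945.7 = -5.8
nΣx² − (Σx)² = 108816.05 − 107125.29 = 1690.76; nΣy² − (Σy)² = 83.2 − 81 = 2.2
r = -5.8 / √(1690.76 × 2.2) = -5.8 / 60.9891 ≈ -0.0951

-0.0951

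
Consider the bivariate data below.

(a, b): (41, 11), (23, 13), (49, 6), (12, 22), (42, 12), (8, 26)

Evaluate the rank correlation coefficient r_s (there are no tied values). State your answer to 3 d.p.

Rank a: 4, 3, 6, 2, 5, 1
Rank b: 2, 4, 1, 5, 3, 6
d = rank(a) − rank(b): 2, -1, 5, -3, 2, -5; Σd² = 68
ρ = 1 − 6Σd² / [n(n²−1)] = 1 − 6×68 / (6×35) = 1 − 408/210 ≈ -0.943

-0.943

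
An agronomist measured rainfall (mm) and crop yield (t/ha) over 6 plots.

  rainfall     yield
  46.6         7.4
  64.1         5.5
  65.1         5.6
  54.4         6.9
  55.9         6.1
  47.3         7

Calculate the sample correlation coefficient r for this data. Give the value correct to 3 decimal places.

-0.952

n = 6, Σx = 333.4, Σy = 38.5, Σx² = 18839.84, Σy² = 250.19, Σxy = 2109.4
nΣxy − ΣxΣy = 12656.4 − 12835.9 = -179.5
nΣx² − (Σx)² = 113039.04 − 111155.56 = 1883.48; nΣy² − (Σy)² = 1501.14 − 1482.25 = 18.89
r = -179.5 / √(1883.48 × 18.89) = -179.5 / 188.6238 ≈ -0.952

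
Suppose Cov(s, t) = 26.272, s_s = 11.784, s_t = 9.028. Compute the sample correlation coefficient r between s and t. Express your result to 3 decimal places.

r = Cov(s,t) / (s_s · s_t) = 26.272 / (11.784 × 9.028)
  = 26.272 / 106.3860 ≈ 0.247

0.247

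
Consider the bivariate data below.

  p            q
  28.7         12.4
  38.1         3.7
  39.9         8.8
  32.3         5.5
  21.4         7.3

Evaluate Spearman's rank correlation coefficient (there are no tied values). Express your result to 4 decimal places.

Rank p: 2, 4, 5, 3, 1
Rank q: 5, 1, 4, 2, 3
d = rank(p) − rank(q): -3, 3, 1, 1, -2; Σd² = 24
ρ = 1 − 6Σd² / [n(n²−1)] = 1 − 6×24 / (5×24) = 1 − 144/120 ≈ -0.2000

-0.2000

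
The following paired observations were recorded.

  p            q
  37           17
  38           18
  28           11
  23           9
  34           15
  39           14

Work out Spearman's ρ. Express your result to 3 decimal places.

Rank p: 4, 5, 2, 1, 3, 6
Rank q: 5, 6, 2, 1, 4, 3
d = rank(p) − rank(q): -1, -1, 0, 0, -1, 3; Σd² = 12
ρ = 1 − 6Σd² / [n(n²−1)] = 1 − 6×12 / (6×35) = 1 − 72/210 ≈ 0.657

0.657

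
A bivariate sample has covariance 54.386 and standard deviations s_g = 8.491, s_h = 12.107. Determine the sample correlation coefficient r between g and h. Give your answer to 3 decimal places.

r = Cov(g,h) / (s_g · s_h) = 54.386 / (8.491 × 12.107)
  = 54.386 / 102.8005 ≈ 0.529

0.529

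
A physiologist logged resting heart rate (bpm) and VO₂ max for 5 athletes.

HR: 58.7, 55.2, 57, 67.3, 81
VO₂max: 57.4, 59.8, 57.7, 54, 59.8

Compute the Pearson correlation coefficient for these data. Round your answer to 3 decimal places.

0.065

n = 5, Σx = 319.2, Σy = 288.7, Σx² = 20832.02, Σy² = 16692.13, Σxy = 18437.24
nΣxy − ΣxΣy = 92186.2 − 92153.04 = 33.16
nΣx² − (Σx)² = 104160.1 − 101888.64 = 2271.46; nΣy² − (Σy)² = 83460.65 − 83347.69 = 112.96
r = 33.16 / √(2271.46 × 112.96) = 33.16 / 506.5413 ≈ 0.065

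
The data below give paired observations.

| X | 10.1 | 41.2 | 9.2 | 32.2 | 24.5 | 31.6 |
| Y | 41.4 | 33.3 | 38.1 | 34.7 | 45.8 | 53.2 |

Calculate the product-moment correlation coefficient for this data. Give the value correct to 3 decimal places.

n = 6, ΣX = 148.8, ΣY = 246.5, ΣX² = 4519.74, ΣY² = 10406.43, ΣXY = 6061.18
nΣXY − ΣXΣY = 36367.08 − 36679.2 = -312.12
nΣX² − (ΣX)² = 27118.44 − 22141.44 = 4977; nΣY² − (ΣY)² = 62438.58 − 60762.25 = 1676.33
r = -312.12 / √(4977 × 1676.33) = -312.12 / 2888.4415 ≈ -0.108

-0.108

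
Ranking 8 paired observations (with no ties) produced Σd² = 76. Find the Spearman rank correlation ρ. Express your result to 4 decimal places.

ρ = 1 − 6Σd² / [n(n²−1)] = 1 − 6×76 / (8×63)
  = 1 − 456/504 = 1 − 0.90476 ≈ 0.0952

0.0952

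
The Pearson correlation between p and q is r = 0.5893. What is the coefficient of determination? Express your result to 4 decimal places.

0.3473

r² = (0.5893)² = 0.3473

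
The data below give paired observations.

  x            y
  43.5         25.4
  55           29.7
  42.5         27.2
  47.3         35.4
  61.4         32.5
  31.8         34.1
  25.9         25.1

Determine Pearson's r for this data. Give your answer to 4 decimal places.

n = 7, Σx = 307.4, Σy = 209.4, Σx² = 14412.8, Σy² = 6369.32, Σxy = 9298.79
nΣxy − ΣxΣy = 65091.53 − 64369.56 = 721.97
nΣx² − (Σx)² = 100889.6 − 94494.76 = 6394.84; nΣy² − (Σy)² = 44585.24 − 43848.36 = 736.88
r = 721.97 / √(6394.84 × 736.88) = 721.97 / 2170.7671 ≈ 0.3326

0.3326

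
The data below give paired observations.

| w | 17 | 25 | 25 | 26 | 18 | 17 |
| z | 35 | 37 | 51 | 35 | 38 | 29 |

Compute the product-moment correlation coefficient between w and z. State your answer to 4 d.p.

n = 6, Σw = 128, Σz = 225, Σw² = 2828, Σz² = 8705, Σwz = 4882
nΣwz − ΣwΣz = 29292 − 28800 = 492
nΣw² − (Σw)² = 16968 − 16384 = 584; nΣz² − (Σz)² = 52230 − 50625 = 1605
r = 492 / √(584 × 1605) = 492 / 968.1529 ≈ 0.5082

0.5082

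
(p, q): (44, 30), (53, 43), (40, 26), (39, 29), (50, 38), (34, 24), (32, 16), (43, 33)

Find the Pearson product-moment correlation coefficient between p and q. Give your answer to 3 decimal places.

0.963

n = 8, Σp = 335, Σq = 239, Σp² = 14395, Σq² = 7631, Σpq = 10417
nΣpq − ΣpΣq = 83336 − 80065 = 3271
nΣp² − (Σp)² = 115160 − 112225 = 2935; nΣq² − (Σq)² = 61048 − 57121 = 3927
r = 3271 / √(2935 × 3927) = 3271 / 3394.9588 ≈ 0.963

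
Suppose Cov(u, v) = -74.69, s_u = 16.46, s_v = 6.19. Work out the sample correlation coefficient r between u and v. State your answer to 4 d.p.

-0.7331

r = Cov(u,v) / (s_u · s_v) = -74.69 / (16.46 × 6.19)
  = -74.69 / 101.8874 ≈ -0.7331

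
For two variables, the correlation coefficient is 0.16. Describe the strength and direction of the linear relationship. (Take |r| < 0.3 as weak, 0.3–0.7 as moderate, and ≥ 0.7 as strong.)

weak positive

r = 0.16 > 0 so the relationship is positive.
|r| = 0.16, which falls in the weak range.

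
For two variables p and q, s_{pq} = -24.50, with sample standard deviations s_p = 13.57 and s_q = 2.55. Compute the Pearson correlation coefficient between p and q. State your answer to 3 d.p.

r = Cov(p,q) / (s_p · s_q) = -24.50 / (13.57 × 2.55)
  = -24.50 / 34.6035 ≈ -0.708

-0.708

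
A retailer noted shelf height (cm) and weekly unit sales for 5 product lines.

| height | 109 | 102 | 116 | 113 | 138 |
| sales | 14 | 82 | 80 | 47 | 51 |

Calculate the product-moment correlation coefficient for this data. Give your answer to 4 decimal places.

-0.1026

n = 5, Σx = 578, Σy = 274, Σx² = 67554, Σy² = 18130, Σxy = 31519
nΣxy − ΣxΣy = 157595 − 158372 = -777
nΣx² − (Σx)² = 337770 − 334084 = 3686; nΣy² − (Σy)² = 90650 − 75076 = 15574
r = -777 / √(3686 × 15574) = -777 / 7576.6592 ≈ -0.1026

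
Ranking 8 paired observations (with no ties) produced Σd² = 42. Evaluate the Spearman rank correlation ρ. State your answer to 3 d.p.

ρ = 1 − 6Σd² / [n(n²−1)] = 1 − 6×42 / (8×63)
  = 1 − 252/504 = 1 − 0.5000 ≈ 0.500

0.500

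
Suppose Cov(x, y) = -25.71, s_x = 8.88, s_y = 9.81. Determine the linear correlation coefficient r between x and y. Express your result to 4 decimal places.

r = Cov(x,y) / (s_x · s_y) = -25.71 / (8.88 × 9.81)
  = -25.71 / 87.1128 ≈ -0.2951

-0.2951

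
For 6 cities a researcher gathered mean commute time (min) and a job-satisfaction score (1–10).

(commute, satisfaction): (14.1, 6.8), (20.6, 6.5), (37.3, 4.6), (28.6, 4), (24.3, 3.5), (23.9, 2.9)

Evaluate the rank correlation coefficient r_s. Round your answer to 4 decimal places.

Rank commute: 1, 2, 6, 5, 4, 3
Rank satisfaction: 6, 5, 4, 3, 2, 1
d = rank(commute) − rank(satisfaction): -5, -3, 2, 2, 2, 2; Σd² = 50
ρ = 1 − 6Σd² / [n(n²−1)] = 1 − 6×50 / (6×35) = 1 − 300/210 ≈ -0.4286

-0.4286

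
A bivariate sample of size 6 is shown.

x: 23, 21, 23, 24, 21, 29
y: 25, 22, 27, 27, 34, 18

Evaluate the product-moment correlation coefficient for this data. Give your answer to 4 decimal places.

-0.6725

n = 6, Σx = 141, Σy = 153, Σx² = 3357, Σy² = 4047, Σxy = 3542
nΣxy − ΣxΣy = 21252 − 21573 = -321
nΣx² − (Σx)² = 20142 − 19881 = 261; nΣy² − (Σy)² = 24282 − 23409 = 873
r = -321 / √(261 × 873) = -321 / 477.3395 ≈ -0.6725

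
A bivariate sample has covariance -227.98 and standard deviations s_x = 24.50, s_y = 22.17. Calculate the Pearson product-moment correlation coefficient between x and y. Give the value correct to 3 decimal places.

-0.420

r = Cov(x,y) / (s_x · s_y) = -227.98 / (24.50 × 22.17)
  = -227.98 / 543.1650 ≈ -0.420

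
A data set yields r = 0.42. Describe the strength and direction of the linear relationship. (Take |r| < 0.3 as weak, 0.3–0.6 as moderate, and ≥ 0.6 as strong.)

moderate positive

r = 0.42 > 0 so the relationship is positive.
|r| = 0.42, which falls in the moderate range.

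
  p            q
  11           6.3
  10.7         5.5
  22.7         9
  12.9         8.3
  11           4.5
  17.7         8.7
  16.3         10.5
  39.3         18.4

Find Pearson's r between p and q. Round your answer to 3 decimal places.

0.946

n = 8, Σp = 141.6, Σq = 71.2, Σp² = 3161.66, Σq² = 764.58, Σpq = 1537.28
nΣpq − ΣpΣq = 12298.24 − 10081.92 = 2216.32
nΣp² − (Σp)² = 25293.28 − 20050.56 = 5242.72; nΣq² − (Σq)² = 6116.64 − 5069.44 = 1047.2
r = 2216.32 / √(5242.72 × 1047.2) = 2216.32 / 2343.1125 ≈ 0.946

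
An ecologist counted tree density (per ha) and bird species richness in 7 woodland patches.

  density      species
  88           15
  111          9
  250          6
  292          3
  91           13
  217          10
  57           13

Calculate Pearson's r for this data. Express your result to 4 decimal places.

-0.8907

n = 7, Σx = 1106, Σy = 69, Σx² = 226448, Σy² = 789, Σxy = 8789
nΣxy − ΣxΣy = 61523 − 76314 = -14791
nΣx² − (Σx)² = 1585136 − 1223236 = 361900; nΣy² − (Σy)² = 5523 − 4761 = 762
r = -14791 / √(361900 × 762) = -14791 / 16606.2579 ≈ -0.8907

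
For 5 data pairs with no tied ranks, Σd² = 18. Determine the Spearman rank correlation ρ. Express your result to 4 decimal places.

0.1000

ρ = 1 − 6Σd² / [n(n²−1)] = 1 − 6×18 / (5×24)
  = 1 − 108/120 = 1 − 0.90000 ≈ 0.1000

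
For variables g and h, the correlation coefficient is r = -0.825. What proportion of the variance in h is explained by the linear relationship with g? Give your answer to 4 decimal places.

0.6806

r² = (-0.825)² = 0.6806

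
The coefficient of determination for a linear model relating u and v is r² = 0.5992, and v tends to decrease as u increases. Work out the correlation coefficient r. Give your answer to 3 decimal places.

|r| = √0.5992 = 0.774
The association is negative, so r = −0.774.

-0.774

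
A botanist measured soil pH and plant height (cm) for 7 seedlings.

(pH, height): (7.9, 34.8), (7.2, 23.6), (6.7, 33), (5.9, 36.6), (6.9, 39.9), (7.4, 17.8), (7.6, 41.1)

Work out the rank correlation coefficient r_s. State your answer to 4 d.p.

Rank pH: 7, 4, 2, 1, 3, 5, 6
Rank height: 4, 2, 3, 5, 6, 1, 7
d = rank(pH) − rank(height): 3, 2, -1, -4, -3, 4, -1; Σd² = 56
ρ = 1 − 6Σd² / [n(n²−1)] = 1 − 6×56 / (7×48) = 1 − 336/336 ≈ 0.0000

0.0000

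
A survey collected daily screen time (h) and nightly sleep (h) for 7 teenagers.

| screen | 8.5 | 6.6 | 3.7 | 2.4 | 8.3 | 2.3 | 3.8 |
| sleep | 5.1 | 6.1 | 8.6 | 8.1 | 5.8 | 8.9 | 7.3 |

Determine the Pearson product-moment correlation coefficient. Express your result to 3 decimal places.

-0.948

n = 7, Σx = 35.6, Σy = 49.9, Σx² = 223.88, Σy² = 368.93, Σxy = 231.22
nΣxy − ΣxΣy = 1618.54 − 1776.44 = -157.9
nΣx² − (Σx)² = 1567.16 − 1267.36 = 299.8; nΣy² − (Σy)² = 2582.51 − 2490.01 = 92.5
r = -157.9 / √(299.8 × 92.5) = -157.9 / 166.5278 ≈ -0.948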